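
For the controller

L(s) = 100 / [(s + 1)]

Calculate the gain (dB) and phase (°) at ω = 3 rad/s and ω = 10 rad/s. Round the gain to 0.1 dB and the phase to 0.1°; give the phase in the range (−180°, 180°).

ω = 3: 30.0 dB, -71.6°; ω = 10: 20.0 dB, -84.3°

At ω = 3 rad/s:
pole (1 + j3·1) = 1 + j3 → |·| ≈ 3.1623, ∠ ≈ 71.57°
|L| = 100 · 1 / (3.1623) ≈ 31.623
Gain = 20 log₁₀(31.623) ≈ 30.00 dB
∠L = (0°) − (71.57°) = -71.57°

At ω = 10 rad/s:
pole (1 + j10·1) = 1 + j10 → |·| ≈ 10.05, ∠ ≈ 84.29°
|L| = 100 · 1 / (10.05) ≈ 9.9502
Gain = 20 log₁₀(9.9502) ≈ 19.96 dB
∠L = (0°) − (84.29°) = -84.29°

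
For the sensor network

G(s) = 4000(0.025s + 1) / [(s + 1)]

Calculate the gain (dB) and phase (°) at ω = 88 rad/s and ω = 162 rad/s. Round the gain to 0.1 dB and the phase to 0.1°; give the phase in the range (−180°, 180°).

At ω = 88 rad/s:
zero (1 + j88·0.025) = 1 + j2.2 → |·| ≈ 2.4166, ∠ ≈ 65.56°
pole (1 + j88·1) = 1 + j88 → |·| ≈ 88.006, ∠ ≈ 89.35°
|G| = 4000 · 2.4166 / (88.006) ≈ 109.84
Gain = 20 log₁₀(109.84) ≈ 40.82 dB
∠G = (65.56°) − (89.35°) = -23.79°

At ω = 162 rad/s:
zero (1 + j162·0.025) = 1 + j4.05 → |·| ≈ 4.1716, ∠ ≈ 76.13°
pole (1 + j162·1) = 1 + j162 → |·| ≈ 162, ∠ ≈ 89.65°
|G| = 4000 · 4.1716 / (162) ≈ 103
Gain = 20 log₁₀(103) ≈ 40.26 dB
∠G = (76.13°) − (89.65°) = -13.52°

ω = 88: 40.8 dB, -23.8°; ω = 162: 40.3 dB, -13.5°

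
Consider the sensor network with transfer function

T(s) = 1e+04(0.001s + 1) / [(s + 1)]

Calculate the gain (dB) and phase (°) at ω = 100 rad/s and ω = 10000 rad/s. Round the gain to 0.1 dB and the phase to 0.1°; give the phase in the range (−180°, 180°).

ω = 100: 40.0 dB, -83.7°; ω = 10000: 20.0 dB, -5.7°

At ω = 100 rad/s:
zero (1 + j100·0.001) = 1 + j0.1 → |·| ≈ 1.005, ∠ ≈ 5.71°
pole (1 + j100·1) = 1 + j100 → |·| ≈ 100, ∠ ≈ 89.43°
|T| = 1e+04 · 1.005 / (100) ≈ 100.5
Gain = 20 log₁₀(100.5) ≈ 40.04 dB
∠T = (5.71°) − (89.43°) = -83.72°

At ω = 10000 rad/s:
zero (1 + j10000·0.001) = 1 + j10 → |·| ≈ 10.05, ∠ ≈ 84.29°
pole (1 + j10000·1) = 1 + j10000 → |·| ≈ 10000, ∠ ≈ 89.99°
|T| = 1e+04 · 10.05 / (10000) ≈ 10.05
Gain = 20 log₁₀(10.05) ≈ 20.04 dB
∠T = (84.29°) − (89.99°) = -5.70°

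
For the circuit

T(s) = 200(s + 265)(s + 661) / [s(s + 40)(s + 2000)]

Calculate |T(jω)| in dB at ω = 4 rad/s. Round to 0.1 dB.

At s = jω = j4:
zero (s+265): 265 + j4 → |·| = √(265²+4²) = √70241 ≈ 265.03, ∠ = arctan(4/265) ≈ 0.86°
zero (s+661): 661 + j4 → |·| = √(661²+4²) = √436937 ≈ 661.01, ∠ = arctan(4/661) ≈ 0.35°
pole (s+40): 40 + j4 → |·| = √(40²+4²) = √1616 ≈ 40.2, ∠ = arctan(4/40) ≈ 5.71°
pole (s+2000): 2000 + j4 → |·| = √(2000²+4²) = √4000016 ≈ 2000, ∠ = arctan(4/2000) ≈ 0.11°
pole at origin: |s| = 4, ∠ = 90.00° (in denominator)
|T| = 200 · 1.7519e+05 / 3.216e+05 ≈ 108.95
Gain = 20 log₁₀(108.95) ≈ 40.74 dB

40.7 dB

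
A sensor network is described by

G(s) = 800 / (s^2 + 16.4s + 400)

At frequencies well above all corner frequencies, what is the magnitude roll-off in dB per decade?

Each pole contributes −20 dB/decade at high frequency; each zero contributes +20 dB/decade.
Net: 0 zero(s) − 2 pole(s) → -40 dB/decade.

-40 dB/decade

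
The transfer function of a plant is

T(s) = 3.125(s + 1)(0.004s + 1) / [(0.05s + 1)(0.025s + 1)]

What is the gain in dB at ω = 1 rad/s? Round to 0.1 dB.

At ω = 1 rad/s:
zero (1 + j1·1) = 1 + j1 → |·| ≈ 1.4142, ∠ ≈ 45.00°
zero (1 + j1·0.004) = 1 + j0.004 → |·| ≈ 1, ∠ ≈ 0.23°
pole (1 + j1·0.05) = 1 + j0.05 → |·| ≈ 1.0012, ∠ ≈ 2.86°
pole (1 + j1·0.025) = 1 + j0.025 → |·| ≈ 1.0003, ∠ ≈ 1.43°
|T| = 3.125 · 1.4142 · 1 / (1.0012 · 1.0003) ≈ 4.4128
Gain = 20 log₁₀(4.4128) ≈ 12.89 dB

12.9 dB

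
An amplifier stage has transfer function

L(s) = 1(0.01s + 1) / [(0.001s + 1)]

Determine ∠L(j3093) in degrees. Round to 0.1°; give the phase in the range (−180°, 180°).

At ω = 3093 rad/s:
zero (1 + j3093·0.01) = 1 + j30.93 → |·| ≈ 30.946, ∠ ≈ 88.15°
pole (1 + j3093·0.001) = 1 + j3.093 → |·| ≈ 3.2506, ∠ ≈ 72.08°
∠L = (88.15°) − (72.08°) = 16.07°

16.1°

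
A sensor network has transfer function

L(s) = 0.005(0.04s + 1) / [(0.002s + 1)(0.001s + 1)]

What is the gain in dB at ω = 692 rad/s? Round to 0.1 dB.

At ω = 692 rad/s:
zero (1 + j692·0.04) = 1 + j27.68 → |·| ≈ 27.698, ∠ ≈ 87.93°
pole (1 + j692·0.002) = 1 + j1.384 → |·| ≈ 1.7075, ∠ ≈ 54.15°
pole (1 + j692·0.001) = 1 + j0.692 → |·| ≈ 1.2161, ∠ ≈ 34.68°
|L| = 0.005 · 27.698 / (1.7075 · 1.2161) ≈ 0.066694
Gain = 20 log₁₀(0.066694) ≈ -23.52 dB

-23.5 dB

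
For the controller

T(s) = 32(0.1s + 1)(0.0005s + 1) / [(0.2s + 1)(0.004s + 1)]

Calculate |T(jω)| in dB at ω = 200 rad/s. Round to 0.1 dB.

At ω = 200 rad/s:
zero (1 + j200·0.1) = 1 + j20 → |·| ≈ 20.025, ∠ ≈ 87.14°
zero (1 + j200·0.0005) = 1 + j0.1 → |·| ≈ 1.005, ∠ ≈ 5.71°
pole (1 + j200·0.2) = 1 + j40 → |·| ≈ 40.012, ∠ ≈ 88.57°
pole (1 + j200·0.004) = 1 + j0.8 → |·| ≈ 1.2806, ∠ ≈ 38.66°
|T| = 32 · 20.025 · 1.005 / (40.012 · 1.2806) ≈ 12.569
Gain = 20 log₁₀(12.569) ≈ 21.99 dB

22.0 dB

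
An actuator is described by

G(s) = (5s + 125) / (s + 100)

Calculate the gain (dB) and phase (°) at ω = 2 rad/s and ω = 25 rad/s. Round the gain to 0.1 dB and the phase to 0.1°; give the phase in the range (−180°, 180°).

ω = 2: 2.0 dB, 3.4°; ω = 25: 4.7 dB, 31.0°

Substitute s = j2:
Numerator: 5(j2) + 125 = 125 + j10
Denominator: (j2) + 100 = 100 + j2
|N| = √(125² + 10²) ≈ 125.4, ∠N ≈ 4.57°
|D| = √(100² + 2²) ≈ 100.02, ∠D ≈ 1.15°
|G| = 125.4 / 100.02 ≈ 1.2537
Gain = 20 log₁₀(1.2537) ≈ 1.96 dB
∠G = 4.57° − 1.15° = 3.42°

Substitute s = j25:
Numerator: 5(j25) + 125 = 125 + j125
Denominator: (j25) + 100 = 100 + j25
|N| = √(125² + 125²) ≈ 176.78, ∠N ≈ 45.00°
|D| = √(100² + 25²) ≈ 103.08, ∠D ≈ 14.04°
|G| = 176.78 / 103.08 ≈ 1.715
Gain = 20 log₁₀(1.715) ≈ 4.69 dB
∠G = 45.00° − 14.04° = 30.96°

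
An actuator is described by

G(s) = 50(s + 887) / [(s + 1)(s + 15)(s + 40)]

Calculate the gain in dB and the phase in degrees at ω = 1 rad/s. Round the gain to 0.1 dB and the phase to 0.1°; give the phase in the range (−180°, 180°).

34.3 dB, -50.2°

At s = jω = j1:
zero (s+887): 887 + j1 → |·| = √(887²+1²) = √786770 ≈ 887, ∠ = arctan(1/887) ≈ 0.06°
pole (s+1): 1 + j1 → |·| = √(1²+1²) = √2 ≈ 1.4142, ∠ = arctan(1/1) ≈ 45.00°
pole (s+15): 15 + j1 → |·| = √(15²+1²) = √226 ≈ 15.033, ∠ = arctan(1/15) ≈ 3.81°
pole (s+40): 40 + j1 → |·| = √(40²+1²) = √1601 ≈ 40.012, ∠ = arctan(1/40) ≈ 1.43°
|G| = 50 · 887 / 850.64 ≈ 52.137
Gain = 20 log₁₀(52.137) ≈ 34.34 dB
∠G = 0.06° − 50.24° = -50.18°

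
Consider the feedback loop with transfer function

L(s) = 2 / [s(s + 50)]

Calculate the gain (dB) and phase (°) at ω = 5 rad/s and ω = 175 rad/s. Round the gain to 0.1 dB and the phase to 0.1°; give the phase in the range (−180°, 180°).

At s = jω = j5:
pole (s+50): 50 + j5 → |·| = √(50²+5²) = √2525 ≈ 50.249, ∠ = arctan(5/50) ≈ 5.71°
pole at origin: |s| = 5, ∠ = 90.00° (in denominator)
|L| = 2 / 251.25 ≈ 0.0079602
Gain = 20 log₁₀(0.0079602) ≈ -41.98 dB
∠L = 0.00° − 95.71° = -95.71°

At s = jω = j175:
pole (s+50): 50 + j175 → |·| = √(50²+175²) = √33125 ≈ 182, ∠ = arctan(175/50) ≈ 74.05°
pole at origin: |s| = 175, ∠ = 90.00° (in denominator)
|L| = 2 / 31850 ≈ 6.2794e-05
Gain = 20 log₁₀(6.2794e-05) ≈ -84.04 dB
∠L = 0.00° − 164.05° = -164.05°

ω = 5: -42.0 dB, -95.7°; ω = 175: -84.0 dB, -164.1°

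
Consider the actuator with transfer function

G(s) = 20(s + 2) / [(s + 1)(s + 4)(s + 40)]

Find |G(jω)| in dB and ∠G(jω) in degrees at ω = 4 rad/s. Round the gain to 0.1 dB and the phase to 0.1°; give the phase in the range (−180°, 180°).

At s = jω = j4:
zero (s+2): 2 + j4 → |·| = √(2²+4²) = √20 ≈ 4.4721, ∠ = arctan(4/2) ≈ 63.43°
pole (s+1): 1 + j4 → |·| = √(1²+4²) = √17 ≈ 4.1231, ∠ = arctan(4/1) ≈ 75.96°
pole (s+4): 4 + j4 → |·| = √(4²+4²) = √32 ≈ 5.6569, ∠ = arctan(4/4) ≈ 45.00°
pole (s+40): 40 + j4 → |·| = √(40²+4²) = √1616 ≈ 40.2, ∠ = arctan(4/40) ≈ 5.71°
|G| = 20 · 4.4721 / 937.62 ≈ 0.095393
Gain = 20 log₁₀(0.095393) ≈ -20.41 dB
∠G = 63.43° − 126.67° = -63.24°

-20.4 dB, -63.2°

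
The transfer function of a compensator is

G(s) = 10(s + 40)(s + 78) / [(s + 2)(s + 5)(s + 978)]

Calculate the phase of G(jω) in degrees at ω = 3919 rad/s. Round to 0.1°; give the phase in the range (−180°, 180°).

At s = jω = j3919:
zero (s+40): 40 + j3919 → |·| = √(40²+3919²) = √15360161 ≈ 3919.2, ∠ = arctan(3919/40) ≈ 89.42°
zero (s+78): 78 + j3919 → |·| = √(78²+3919²) = √15364645 ≈ 3919.8, ∠ = arctan(3919/78) ≈ 88.86°
pole (s+2): 2 + j3919 → |·| = √(2²+3919²) = √15358565 ≈ 3919, ∠ = arctan(3919/2) ≈ 89.97°
pole (s+5): 5 + j3919 → |·| = √(5²+3919²) = √15358586 ≈ 3919, ∠ = arctan(3919/5) ≈ 89.93°
pole (s+978): 978 + j3919 → |·| = √(978²+3919²) = √16315045 ≈ 4039.2, ∠ = arctan(3919/978) ≈ 75.99°
∠G = 178.28° − 255.89° = -77.61°

-77.6°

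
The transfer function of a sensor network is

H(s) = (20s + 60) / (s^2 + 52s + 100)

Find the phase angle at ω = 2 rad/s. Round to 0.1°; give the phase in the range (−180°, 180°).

Substitute s = j2:
Numerator: 20(j2) + 60 = 60 + j40
Denominator: (j2)^2 + 52(j2) + 100 = 96 + j104
|N| = √(60² + 40²) ≈ 72.111, ∠N ≈ 33.69°
|D| = √(96² + 104²) ≈ 141.53, ∠D ≈ 47.29°
∠H = 33.69° − 47.29° = -13.60°

-13.6°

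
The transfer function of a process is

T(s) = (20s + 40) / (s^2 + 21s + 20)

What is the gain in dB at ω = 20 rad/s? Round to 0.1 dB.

-3.0 dB

Substitute s = j20:
Numerator: 20(j20) + 40 = 40 + j400
Denominator: (j20)^2 + 21(j20) + 20 = -380 + j420
|N| = √(40² + 400²) ≈ 402, ∠N ≈ 84.29°
|D| = √(380² + 420²) ≈ 566.39, ∠D ≈ 132.14°
|T| = 402 / 566.39 ≈ 0.70976
Gain = 20 log₁₀(0.70976) ≈ -2.98 dB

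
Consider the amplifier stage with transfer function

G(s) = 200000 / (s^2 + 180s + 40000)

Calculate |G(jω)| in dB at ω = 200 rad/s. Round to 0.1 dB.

14.9 dB

At s = jω = j200:
quadratic: (j200)² + 180·j200 + 40000 = 0 + j36000 → |·| ≈ 36000, ∠ ≈ 90.00°
|G| = 200000 / 36000 ≈ 5.5556
Gain = 20 log₁₀(5.5556) ≈ 14.89 dB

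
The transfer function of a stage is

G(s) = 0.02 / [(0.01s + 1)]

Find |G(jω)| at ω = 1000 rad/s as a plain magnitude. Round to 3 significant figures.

0.00199

At ω = 1000 rad/s:
pole (1 + j1000·0.01) = 1 + j10 → |·| ≈ 10.05, ∠ ≈ 84.29°
|G| = 0.02 · 1 / (10.05) ≈ 0.00199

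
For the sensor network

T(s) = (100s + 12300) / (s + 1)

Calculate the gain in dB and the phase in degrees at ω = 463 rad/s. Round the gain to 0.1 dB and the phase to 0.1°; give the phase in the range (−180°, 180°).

40.3 dB, -14.8°

Substitute s = j463:
Numerator: 100(j463) + 12300 = 12300 + j46300
Denominator: (j463) + 1 = 1 + j463
|N| = √(12300² + 46300²) ≈ 47906, ∠N ≈ 75.12°
|D| = √(1² + 463²) ≈ 463, ∠D ≈ 89.88°
|T| = 47906 / 463 ≈ 103.47
Gain = 20 log₁₀(103.47) ≈ 40.30 dB
∠T = 75.12° − 89.88° = -14.76°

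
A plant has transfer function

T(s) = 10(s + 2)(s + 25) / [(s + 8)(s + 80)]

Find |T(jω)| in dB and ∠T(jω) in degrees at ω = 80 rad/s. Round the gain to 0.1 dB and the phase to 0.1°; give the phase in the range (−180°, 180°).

At s = jω = j80:
zero (s+2): 2 + j80 → |·| = √(2²+80²) = √6404 ≈ 80.025, ∠ = arctan(80/2) ≈ 88.57°
zero (s+25): 25 + j80 → |·| = √(25²+80²) = √7025 ≈ 83.815, ∠ = arctan(80/25) ≈ 72.65°
pole (s+8): 8 + j80 → |·| = √(8²+80²) = √6464 ≈ 80.399, ∠ = arctan(80/8) ≈ 84.29°
pole (s+80): 80 + j80 → |·| = √(80²+80²) = √12800 ≈ 113.14, ∠ = arctan(80/80) ≈ 45.00°
|T| = 10 · 6707.3 / 9096.3 ≈ 7.3737
Gain = 20 log₁₀(7.3737) ≈ 17.35 dB
∠T = 161.22° − 129.29° = 31.93°

17.4 dB, 31.9°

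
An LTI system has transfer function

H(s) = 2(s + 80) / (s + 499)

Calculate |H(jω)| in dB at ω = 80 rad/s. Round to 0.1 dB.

-7.0 dB

At s = jω = j80:
zero (s+80): 80 + j80 → |·| = √(80²+80²) = √12800 ≈ 113.14, ∠ = arctan(80/80) ≈ 45.00°
pole (s+499): 499 + j80 → |·| = √(499²+80²) = √255401 ≈ 505.37, ∠ = arctan(80/499) ≈ 9.11°
|H| = 2 · 113.14 / 505.37 ≈ 0.44775
Gain = 20 log₁₀(0.44775) ≈ -6.98 dB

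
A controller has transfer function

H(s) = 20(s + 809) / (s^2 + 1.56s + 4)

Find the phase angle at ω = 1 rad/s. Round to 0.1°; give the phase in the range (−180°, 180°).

At s = jω = j1:
zero (s+809): 809 + j1 → |·| = √(809²+1²) = √654482 ≈ 809, ∠ = arctan(1/809) ≈ 0.07°
quadratic: (j1)² + 1.56·j1 + 4 = 3 + j1.56 → |·| ≈ 3.3814, ∠ ≈ 27.47°
∠H = 0.07° − 27.47° = -27.40°

-27.4°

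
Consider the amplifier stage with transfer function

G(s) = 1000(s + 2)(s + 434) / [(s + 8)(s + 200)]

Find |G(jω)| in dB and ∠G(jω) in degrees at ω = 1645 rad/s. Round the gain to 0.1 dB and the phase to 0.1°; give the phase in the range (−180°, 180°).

At s = jω = j1645:
zero (s+2): 2 + j1645 → |·| = √(2²+1645²) = √2706029 ≈ 1645, ∠ = arctan(1645/2) ≈ 89.93°
zero (s+434): 434 + j1645 → |·| = √(434²+1645²) = √2894381 ≈ 1701.3, ∠ = arctan(1645/434) ≈ 75.22°
pole (s+8): 8 + j1645 → |·| = √(8²+1645²) = √2706089 ≈ 1645, ∠ = arctan(1645/8) ≈ 89.72°
pole (s+200): 200 + j1645 → |·| = √(200²+1645²) = √2746025 ≈ 1657.1, ∠ = arctan(1645/200) ≈ 83.07°
|G| = 1000 · 2.7986e+06 / 2.7259e+06 ≈ 1026.7
Gain = 20 log₁₀(1026.7) ≈ 60.23 dB
∠G = 165.15° − 172.79° = -7.64°

60.2 dB, -7.6°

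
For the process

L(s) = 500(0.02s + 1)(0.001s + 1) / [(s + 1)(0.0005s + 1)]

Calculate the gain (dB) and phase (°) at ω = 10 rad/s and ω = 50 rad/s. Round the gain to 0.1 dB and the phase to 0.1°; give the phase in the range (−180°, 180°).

ω = 10: 34.1 dB, -72.7°; ω = 50: 23.0 dB, -42.4°

At ω = 10 rad/s:
zero (1 + j10·0.02) = 1 + j0.2 → |·| ≈ 1.0198, ∠ ≈ 11.31°
zero (1 + j10·0.001) = 1 + j0.01 → |·| ≈ 1, ∠ ≈ 0.57°
pole (1 + j10·1) = 1 + j10 → |·| ≈ 10.05, ∠ ≈ 84.29°
pole (1 + j10·0.0005) = 1 + j0.005 → |·| ≈ 1, ∠ ≈ 0.29°
|L| = 500 · 1.0198 · 1 / (10.05 · 1) ≈ 50.736
Gain = 20 log₁₀(50.736) ≈ 34.11 dB
∠L = (11.31° + 0.57°) − (84.29° + 0.29°) = -72.70°

At ω = 50 rad/s:
zero (1 + j50·0.02) = 1 + j1 → |·| ≈ 1.4142, ∠ ≈ 45.00°
zero (1 + j50·0.001) = 1 + j0.05 → |·| ≈ 1.0012, ∠ ≈ 2.86°
pole (1 + j50·1) = 1 + j50 → |·| ≈ 50.01, ∠ ≈ 88.85°
pole (1 + j50·0.0005) = 1 + j0.025 → |·| ≈ 1.0003, ∠ ≈ 1.43°
|L| = 500 · 1.4142 · 1.0012 / (50.01 · 1.0003) ≈ 14.152
Gain = 20 log₁₀(14.152) ≈ 23.02 dB
∠L = (45.00° + 2.86°) − (88.85° + 1.43°) = -42.42°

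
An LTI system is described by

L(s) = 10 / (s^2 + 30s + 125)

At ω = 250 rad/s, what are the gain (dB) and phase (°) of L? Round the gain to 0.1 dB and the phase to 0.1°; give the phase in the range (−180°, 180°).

-76.0 dB, -173.1°

Substitute s = j250:
Numerator: 10 = 10 + j0
Denominator: (j250)^2 + 30(j250) + 125 = -62375 + j7500
|N| = √(10² + 0²) ≈ 10, ∠N ≈ 0.00°
|D| = √(62375² + 7500²) ≈ 62824, ∠D ≈ 173.14°
|L| = 10 / 62824 ≈ 0.00015917
Gain = 20 log₁₀(0.00015917) ≈ -75.96 dB
∠L = 0.00° − 173.14° = -173.14°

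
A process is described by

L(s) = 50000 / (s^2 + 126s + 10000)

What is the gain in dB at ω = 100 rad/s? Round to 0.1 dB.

At s = jω = j100:
quadratic: (j100)² + 126·j100 + 10000 = 0 + j12600 → |·| ≈ 12600, ∠ ≈ 90.00°
|L| = 50000 / 12600 ≈ 3.9683
Gain = 20 log₁₀(3.9683) ≈ 11.97 dB

12.0 dB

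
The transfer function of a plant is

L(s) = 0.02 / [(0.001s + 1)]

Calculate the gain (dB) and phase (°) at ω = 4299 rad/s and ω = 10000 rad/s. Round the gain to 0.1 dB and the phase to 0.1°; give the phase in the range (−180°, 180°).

ω = 4299: -46.9 dB, -76.9°; ω = 10000: -54.0 dB, -84.3°

At ω = 4299 rad/s:
pole (1 + j4299·0.001) = 1 + j4.299 → |·| ≈ 4.4138, ∠ ≈ 76.91°
|L| = 0.02 · 1 / (4.4138) ≈ 0.0045312
Gain = 20 log₁₀(0.0045312) ≈ -46.88 dB
∠L = (0°) − (76.91°) = -76.91°

At ω = 10000 rad/s:
pole (1 + j10000·0.001) = 1 + j10 → |·| ≈ 10.05, ∠ ≈ 84.29°
|L| = 0.02 · 1 / (10.05) ≈ 0.00199
Gain = 20 log₁₀(0.00199) ≈ -54.02 dB
∠L = (0°) − (84.29°) = -84.29°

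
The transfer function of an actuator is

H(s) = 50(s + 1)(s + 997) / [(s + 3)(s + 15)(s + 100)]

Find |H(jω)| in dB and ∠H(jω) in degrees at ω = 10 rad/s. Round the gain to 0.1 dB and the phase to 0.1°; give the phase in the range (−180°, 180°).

At s = jω = j10:
zero (s+1): 1 + j10 → |·| = √(1²+10²) = √101 ≈ 10.05, ∠ = arctan(10/1) ≈ 84.29°
zero (s+997): 997 + j10 → |·| = √(997²+10²) = √994109 ≈ 997.05, ∠ = arctan(10/997) ≈ 0.57°
pole (s+3): 3 + j10 → |·| = √(3²+10²) = √109 ≈ 10.44, ∠ = arctan(10/3) ≈ 73.30°
pole (s+15): 15 + j10 → |·| = √(15²+10²) = √325 ≈ 18.028, ∠ = arctan(10/15) ≈ 33.69°
pole (s+100): 100 + j10 → |·| = √(100²+10²) = √10100 ≈ 100.5, ∠ = arctan(10/100) ≈ 5.71°
|H| = 50 · 10020 / 18915 ≈ 26.487
Gain = 20 log₁₀(26.487) ≈ 28.46 dB
∠H = 84.86° − 112.70° = -27.84°

28.5 dB, -27.8°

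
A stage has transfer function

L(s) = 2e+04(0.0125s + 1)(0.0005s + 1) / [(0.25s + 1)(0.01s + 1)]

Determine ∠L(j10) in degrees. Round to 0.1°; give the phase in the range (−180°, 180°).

At ω = 10 rad/s:
zero (1 + j10·0.0125) = 1 + j0.125 → |·| ≈ 1.0078, ∠ ≈ 7.13°
zero (1 + j10·0.0005) = 1 + j0.005 → |·| ≈ 1, ∠ ≈ 0.29°
pole (1 + j10·0.25) = 1 + j2.5 → |·| ≈ 2.6926, ∠ ≈ 68.20°
pole (1 + j10·0.01) = 1 + j0.1 → |·| ≈ 1.005, ∠ ≈ 5.71°
∠L = (7.13° + 0.29°) − (68.20° + 5.71°) = -66.49°

-66.5°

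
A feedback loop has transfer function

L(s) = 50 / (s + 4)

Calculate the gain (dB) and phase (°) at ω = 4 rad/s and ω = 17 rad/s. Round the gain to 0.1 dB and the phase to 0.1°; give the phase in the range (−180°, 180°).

ω = 4: 18.9 dB, -45.0°; ω = 17: 9.1 dB, -76.8°

Substitute s = j4:
Numerator: 50 = 50 + j0
Denominator: (j4) + 4 = 4 + j4
|N| = √(50² + 0²) ≈ 50, ∠N ≈ 0.00°
|D| = √(4² + 4²) ≈ 5.6569, ∠D ≈ 45.00°
|L| = 50 / 5.6569 ≈ 8.8388
Gain = 20 log₁₀(8.8388) ≈ 18.93 dB
∠L = 0.00° − 45.00° = -45.00°

Substitute s = j17:
Numerator: 50 = 50 + j0
Denominator: (j17) + 4 = 4 + j17
|N| = √(50² + 0²) ≈ 50, ∠N ≈ 0.00°
|D| = √(4² + 17²) ≈ 17.464, ∠D ≈ 76.76°
|L| = 50 / 17.464 ≈ 2.863
Gain = 20 log₁₀(2.863) ≈ 9.14 dB
∠L = 0.00° − 76.76° = -76.76°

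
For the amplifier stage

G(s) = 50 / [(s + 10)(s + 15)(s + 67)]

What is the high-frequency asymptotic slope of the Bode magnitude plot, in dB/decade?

Each pole contributes −20 dB/decade at high frequency; each zero contributes +20 dB/decade.
Net: 0 zero(s) − 3 pole(s) → -60 dB/decade.

-60 dB/decade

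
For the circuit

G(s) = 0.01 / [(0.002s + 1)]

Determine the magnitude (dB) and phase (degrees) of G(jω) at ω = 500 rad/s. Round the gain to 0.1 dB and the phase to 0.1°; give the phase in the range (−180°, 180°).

-43.0 dB, -45.0°

At ω = 500 rad/s:
pole (1 + j500·0.002) = 1 + j1 → |·| ≈ 1.4142, ∠ ≈ 45.00°
|G| = 0.01 · 1 / (1.4142) ≈ 0.0070711
Gain = 20 log₁₀(0.0070711) ≈ -43.01 dB
∠G = (0°) − (45.00°) = -45.00°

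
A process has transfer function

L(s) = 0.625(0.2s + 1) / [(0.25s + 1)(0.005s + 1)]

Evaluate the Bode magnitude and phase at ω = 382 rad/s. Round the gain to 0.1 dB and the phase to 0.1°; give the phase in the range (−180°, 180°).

At ω = 382 rad/s:
zero (1 + j382·0.2) = 1 + j76.4 → |·| ≈ 76.407, ∠ ≈ 89.25°
pole (1 + j382·0.25) = 1 + j95.5 → |·| ≈ 95.505, ∠ ≈ 89.40°
pole (1 + j382·0.005) = 1 + j1.91 → |·| ≈ 2.1559, ∠ ≈ 62.37°
|L| = 0.625 · 76.407 / (95.505 · 2.1559) ≈ 0.23193
Gain = 20 log₁₀(0.23193) ≈ -12.69 dB
∠L = (89.25°) − (89.40° + 62.37°) = -62.52°

-12.7 dB, -62.5°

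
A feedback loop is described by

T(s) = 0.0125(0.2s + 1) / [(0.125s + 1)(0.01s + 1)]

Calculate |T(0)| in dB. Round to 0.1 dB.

T(0) = 0.0125 · 1 / 1 = 0.0125
20 log₁₀(0.0125) ≈ -38.06 dB

-38.1 dB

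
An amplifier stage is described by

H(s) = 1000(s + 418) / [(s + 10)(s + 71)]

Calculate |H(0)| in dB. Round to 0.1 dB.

H(0) = 1000·418 / (10·71) ≈ 588.73
20 log₁₀(588.73) ≈ 55.40 dB

55.4 dB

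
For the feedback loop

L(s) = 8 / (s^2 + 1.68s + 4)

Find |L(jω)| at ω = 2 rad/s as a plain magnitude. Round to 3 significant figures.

At s = jω = j2:
quadratic: (j2)² + 1.68·j2 + 4 = 0 + j3.36 → |·| ≈ 3.36, ∠ ≈ 90.00°
|L| = 8 / 3.36 ≈ 2.381

2.38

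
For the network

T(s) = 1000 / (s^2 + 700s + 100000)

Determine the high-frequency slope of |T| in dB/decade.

-40 dB/decade

Each pole contributes −20 dB/decade at high frequency; each zero contributes +20 dB/decade.
Net: 0 zero(s) − 2 pole(s) → -40 dB/decade.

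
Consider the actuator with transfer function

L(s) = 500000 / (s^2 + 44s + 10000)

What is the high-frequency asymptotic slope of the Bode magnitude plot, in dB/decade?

-40 dB/decade

Each pole contributes −20 dB/decade at high frequency; each zero contributes +20 dB/decade.
Net: 0 zero(s) − 2 pole(s) → -40 dB/decade.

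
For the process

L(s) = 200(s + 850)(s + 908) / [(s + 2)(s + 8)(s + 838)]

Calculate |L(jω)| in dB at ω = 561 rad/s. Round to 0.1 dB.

At s = jω = j561:
zero (s+850): 850 + j561 → |·| = √(850²+561²) = √1037221 ≈ 1018.4, ∠ = arctan(561/850) ≈ 33.42°
zero (s+908): 908 + j561 → |·| = √(908²+561²) = √1139185 ≈ 1067.3, ∠ = arctan(561/908) ≈ 31.71°
pole (s+2): 2 + j561 → |·| = √(2²+561²) = √314725 ≈ 561, ∠ = arctan(561/2) ≈ 89.80°
pole (s+8): 8 + j561 → |·| = √(8²+561²) = √314785 ≈ 561.06, ∠ = arctan(561/8) ≈ 89.18°
pole (s+838): 838 + j561 → |·| = √(838²+561²) = √1016965 ≈ 1008.4, ∠ = arctan(561/838) ≈ 33.80°
|L| = 200 · 1.0869e+06 / 3.174e+08 ≈ 0.68488
Gain = 20 log₁₀(0.68488) ≈ -3.29 dB

-3.3 dB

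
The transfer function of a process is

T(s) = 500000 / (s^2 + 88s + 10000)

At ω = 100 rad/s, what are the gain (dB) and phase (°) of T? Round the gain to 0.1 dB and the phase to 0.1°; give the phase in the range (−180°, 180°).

At s = jω = j100:
quadratic: (j100)² + 88·j100 + 10000 = 0 + j8800 → |·| ≈ 8800, ∠ ≈ 90.00°
|T| = 500000 / 8800 ≈ 56.818
Gain = 20 log₁₀(56.818) ≈ 35.09 dB
∠T = 0.00° − 90.00° = -90.00°

35.1 dB, -90.0°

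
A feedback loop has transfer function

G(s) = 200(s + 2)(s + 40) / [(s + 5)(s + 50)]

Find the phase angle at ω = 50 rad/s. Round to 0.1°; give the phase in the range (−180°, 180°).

At s = jω = j50:
zero (s+2): 2 + j50 → |·| = √(2²+50²) = √2504 ≈ 50.04, ∠ = arctan(50/2) ≈ 87.71°
zero (s+40): 40 + j50 → |·| = √(40²+50²) = √4100 ≈ 64.031, ∠ = arctan(50/40) ≈ 51.34°
pole (s+5): 5 + j50 → |·| = √(5²+50²) = √2525 ≈ 50.249, ∠ = arctan(50/5) ≈ 84.29°
pole (s+50): 50 + j50 → |·| = √(50²+50²) = √5000 ≈ 70.711, ∠ = arctan(50/50) ≈ 45.00°
∠G = 139.05° − 129.29° = 9.76°

9.8°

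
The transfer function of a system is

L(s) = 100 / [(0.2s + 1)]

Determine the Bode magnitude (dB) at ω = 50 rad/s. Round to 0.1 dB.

20.0 dB

At ω = 50 rad/s:
pole (1 + j50·0.2) = 1 + j10 → |·| ≈ 10.05, ∠ ≈ 84.29°
|L| = 100 · 1 / (10.05) ≈ 9.9502
Gain = 20 log₁₀(9.9502) ≈ 19.96 dB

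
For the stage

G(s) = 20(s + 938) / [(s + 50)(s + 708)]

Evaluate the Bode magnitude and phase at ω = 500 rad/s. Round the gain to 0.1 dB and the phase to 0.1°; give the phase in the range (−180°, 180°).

At s = jω = j500:
zero (s+938): 938 + j500 → |·| = √(938²+500²) = √1129844 ≈ 1062.9, ∠ = arctan(500/938) ≈ 28.06°
pole (s+50): 50 + j500 → |·| = √(50²+500²) = √252500 ≈ 502.49, ∠ = arctan(500/50) ≈ 84.29°
pole (s+708): 708 + j500 → |·| = √(708²+500²) = √751264 ≈ 866.75, ∠ = arctan(500/708) ≈ 35.23°
|G| = 20 · 1062.9 / 4.3553e+05 ≈ 0.048809
Gain = 20 log₁₀(0.048809) ≈ -26.23 dB
∠G = 28.06° − 119.52° = -91.46°

-26.2 dB, -91.5°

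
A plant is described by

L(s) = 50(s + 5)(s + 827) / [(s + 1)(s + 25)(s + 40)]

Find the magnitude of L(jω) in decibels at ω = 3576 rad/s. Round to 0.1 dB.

-36.9 dB

At s = jω = j3576:
zero (s+5): 5 + j3576 → |·| = √(5²+3576²) = √12787801 ≈ 3576, ∠ = arctan(3576/5) ≈ 89.92°
zero (s+827): 827 + j3576 → |·| = √(827²+3576²) = √13471705 ≈ 3670.4, ∠ = arctan(3576/827) ≈ 76.98°
pole (s+1): 1 + j3576 → |·| = √(1²+3576²) = √12787777 ≈ 3576, ∠ = arctan(3576/1) ≈ 89.98°
pole (s+25): 25 + j3576 → |·| = √(25²+3576²) = √12788401 ≈ 3576.1, ∠ = arctan(3576/25) ≈ 89.60°
pole (s+40): 40 + j3576 → |·| = √(40²+3576²) = √12789376 ≈ 3576.2, ∠ = arctan(3576/40) ≈ 89.36°
|L| = 50 · 1.3125e+07 / 4.5733e+10 ≈ 0.01435
Gain = 20 log₁₀(0.01435) ≈ -36.86 dB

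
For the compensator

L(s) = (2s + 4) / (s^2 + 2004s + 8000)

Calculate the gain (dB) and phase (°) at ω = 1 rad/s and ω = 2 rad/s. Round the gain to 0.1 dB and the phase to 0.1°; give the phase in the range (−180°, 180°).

Substitute s = j1:
Numerator: 2(j1) + 4 = 4 + j2
Denominator: (j1)^2 + 2004(j1) + 8000 = 7999 + j2004
|N| = √(4² + 2²) ≈ 4.4721, ∠N ≈ 26.57°
|D| = √(7999² + 2004²) ≈ 8246.2, ∠D ≈ 14.06°
|L| = 4.4721 / 8246.2 ≈ 0.00054232
Gain = 20 log₁₀(0.00054232) ≈ -65.31 dB
∠L = 26.57° − 14.06° = 12.51°

Substitute s = j2:
Numerator: 2(j2) + 4 = 4 + j4
Denominator: (j2)^2 + 2004(j2) + 8000 = 7996 + j4008
|N| = √(4² + 4²) ≈ 5.6569, ∠N ≈ 45.00°
|D| = √(7996² + 4008²) ≈ 8944.3, ∠D ≈ 26.62°
|L| = 5.6569 / 8944.3 ≈ 0.00063246
Gain = 20 log₁₀(0.00063246) ≈ -63.98 dB
∠L = 45.00° − 26.62° = 18.38°

ω = 1: -65.3 dB, 12.5°; ω = 2: -64.0 dB, 18.4°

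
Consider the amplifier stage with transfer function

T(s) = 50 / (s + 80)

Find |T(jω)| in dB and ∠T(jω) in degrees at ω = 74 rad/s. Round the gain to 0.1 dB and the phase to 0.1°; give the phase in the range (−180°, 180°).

Substitute s = j74:
Numerator: 50 = 50 + j0
Denominator: (j74) + 80 = 80 + j74
|N| = √(50² + 0²) ≈ 50, ∠N ≈ 0.00°
|D| = √(80² + 74²) ≈ 108.98, ∠D ≈ 42.77°
|T| = 50 / 108.98 ≈ 0.4588
Gain = 20 log₁₀(0.4588) ≈ -6.77 dB
∠T = 0.00° − 42.77° = -42.77°

-6.8 dB, -42.8°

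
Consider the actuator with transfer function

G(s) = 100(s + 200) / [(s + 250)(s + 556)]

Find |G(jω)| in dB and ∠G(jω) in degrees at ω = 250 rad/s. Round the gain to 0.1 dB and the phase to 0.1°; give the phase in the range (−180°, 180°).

-16.6 dB, -17.9°

At s = jω = j250:
zero (s+200): 200 + j250 → |·| = √(200²+250²) = √102500 ≈ 320.16, ∠ = arctan(250/200) ≈ 51.34°
pole (s+250): 250 + j250 → |·| = √(250²+250²) = √125000 ≈ 353.55, ∠ = arctan(250/250) ≈ 45.00°
pole (s+556): 556 + j250 → |·| = √(556²+250²) = √371636 ≈ 609.62, ∠ = arctan(250/556) ≈ 24.21°
|G| = 100 · 320.16 / 2.1553e+05 ≈ 0.14855
Gain = 20 log₁₀(0.14855) ≈ -16.56 dB
∠G = 51.34° − 69.21° = -17.87°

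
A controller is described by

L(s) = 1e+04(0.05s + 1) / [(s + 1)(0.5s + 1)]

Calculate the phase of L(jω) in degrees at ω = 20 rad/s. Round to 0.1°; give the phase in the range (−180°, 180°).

At ω = 20 rad/s:
zero (1 + j20·0.05) = 1 + j1 → |·| ≈ 1.4142, ∠ ≈ 45.00°
pole (1 + j20·1) = 1 + j20 → |·| ≈ 20.025, ∠ ≈ 87.14°
pole (1 + j20·0.5) = 1 + j10 → |·| ≈ 10.05, ∠ ≈ 84.29°
∠L = (45.00°) − (87.14° + 84.29°) = -126.43°

-126.4°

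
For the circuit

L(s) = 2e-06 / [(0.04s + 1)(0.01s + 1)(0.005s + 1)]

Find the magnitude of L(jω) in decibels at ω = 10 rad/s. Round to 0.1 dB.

At ω = 10 rad/s:
pole (1 + j10·0.04) = 1 + j0.4 → |·| ≈ 1.077, ∠ ≈ 21.80°
pole (1 + j10·0.01) = 1 + j0.1 → |·| ≈ 1.005, ∠ ≈ 5.71°
pole (1 + j10·0.005) = 1 + j0.05 → |·| ≈ 1.0012, ∠ ≈ 2.86°
|L| = 2e-06 · 1 / (1.077 · 1.005 · 1.0012) ≈ 1.8456e-06
Gain = 20 log₁₀(1.8456e-06) ≈ -114.68 dB

-114.7 dB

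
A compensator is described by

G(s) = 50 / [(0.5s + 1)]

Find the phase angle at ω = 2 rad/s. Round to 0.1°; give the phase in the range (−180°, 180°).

At ω = 2 rad/s:
pole (1 + j2·0.5) = 1 + j1 → |·| ≈ 1.4142, ∠ ≈ 45.00°
∠G = (0°) − (45.00°) = -45.00°

-45.0°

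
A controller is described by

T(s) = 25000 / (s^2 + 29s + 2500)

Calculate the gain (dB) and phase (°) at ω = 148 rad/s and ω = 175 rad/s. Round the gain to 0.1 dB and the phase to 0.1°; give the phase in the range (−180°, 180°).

ω = 148: 2.0 dB, -167.5°; ω = 175: -1.2 dB, -169.8°

At s = jω = j148:
quadratic: (j148)² + 29·j148 + 2500 = -19404 + j4292 → |·| ≈ 19873, ∠ ≈ 167.53°
|T| = 25000 / 19873 ≈ 1.258
Gain = 20 log₁₀(1.258) ≈ 1.99 dB
∠T = 0.00° − 167.53° = -167.53°

At s = jω = j175:
quadratic: (j175)² + 29·j175 + 2500 = -28125 + j5075 → |·| ≈ 28579, ∠ ≈ 169.77°
|T| = 25000 / 28579 ≈ 0.87477
Gain = 20 log₁₀(0.87477) ≈ -1.16 dB
∠T = 0.00° − 169.77° = -169.77°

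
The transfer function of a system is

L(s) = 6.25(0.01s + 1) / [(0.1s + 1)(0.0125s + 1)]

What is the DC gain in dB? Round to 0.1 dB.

15.9 dB

L(0) = 6.25 · 1 / 1 = 6.25
20 log₁₀(6.25) ≈ 15.92 dB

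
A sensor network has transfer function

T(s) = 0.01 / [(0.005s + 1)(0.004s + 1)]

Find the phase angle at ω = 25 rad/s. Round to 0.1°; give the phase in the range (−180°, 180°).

At ω = 25 rad/s:
pole (1 + j25·0.005) = 1 + j0.125 → |·| ≈ 1.0078, ∠ ≈ 7.13°
pole (1 + j25·0.004) = 1 + j0.1 → |·| ≈ 1.005, ∠ ≈ 5.71°
∠T = (0°) − (7.13° + 5.71°) = -12.84°

-12.8°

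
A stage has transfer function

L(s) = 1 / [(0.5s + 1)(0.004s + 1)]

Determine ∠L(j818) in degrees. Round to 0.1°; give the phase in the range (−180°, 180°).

-162.9°

At ω = 818 rad/s:
pole (1 + j818·0.5) = 1 + j409 → |·| ≈ 409, ∠ ≈ 89.86°
pole (1 + j818·0.004) = 1 + j3.272 → |·| ≈ 3.4214, ∠ ≈ 73.01°
∠L = (0°) − (89.86° + 73.01°) = -162.87°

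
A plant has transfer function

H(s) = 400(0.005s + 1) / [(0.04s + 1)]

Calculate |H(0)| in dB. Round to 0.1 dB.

52.0 dB

H(0) = 400 · 1 / 1 = 400
20 log₁₀(400) ≈ 52.04 dB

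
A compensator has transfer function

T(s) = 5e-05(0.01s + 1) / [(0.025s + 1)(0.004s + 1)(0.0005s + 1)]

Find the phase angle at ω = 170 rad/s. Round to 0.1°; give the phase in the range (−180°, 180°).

At ω = 170 rad/s:
zero (1 + j170·0.01) = 1 + j1.7 → |·| ≈ 1.9723, ∠ ≈ 59.53°
pole (1 + j170·0.025) = 1 + j4.25 → |·| ≈ 4.3661, ∠ ≈ 76.76°
pole (1 + j170·0.004) = 1 + j0.68 → |·| ≈ 1.2093, ∠ ≈ 34.22°
pole (1 + j170·0.0005) = 1 + j0.085 → |·| ≈ 1.0036, ∠ ≈ 4.86°
∠T = (59.53°) − (76.76° + 34.22° + 4.86°) = -56.31°

-56.3°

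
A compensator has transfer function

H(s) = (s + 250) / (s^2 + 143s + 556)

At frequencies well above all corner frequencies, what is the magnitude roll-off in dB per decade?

Each pole contributes −20 dB/decade at high frequency; each zero contributes +20 dB/decade.
Net: 1 zero(s) − 2 pole(s) → -20 dB/decade.

-20 dB/decade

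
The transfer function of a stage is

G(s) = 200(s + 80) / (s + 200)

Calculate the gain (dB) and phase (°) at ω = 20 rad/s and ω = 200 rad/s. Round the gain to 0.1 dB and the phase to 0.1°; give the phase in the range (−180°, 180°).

ω = 20: 38.3 dB, 8.3°; ω = 200: 43.7 dB, 23.2°

At s = jω = j20:
zero (s+80): 80 + j20 → |·| = √(80²+20²) = √6800 ≈ 82.462, ∠ = arctan(20/80) ≈ 14.04°
pole (s+200): 200 + j20 → |·| = √(200²+20²) = √40400 ≈ 201, ∠ = arctan(20/200) ≈ 5.71°
|G| = 200 · 82.462 / 201 ≈ 82.052
Gain = 20 log₁₀(82.052) ≈ 38.28 dB
∠G = 14.04° − 5.71° = 8.33°

At s = jω = j200:
zero (s+80): 80 + j200 → |·| = √(80²+200²) = √46400 ≈ 215.41, ∠ = arctan(200/80) ≈ 68.20°
pole (s+200): 200 + j200 → |·| = √(200²+200²) = √80000 ≈ 282.84, ∠ = arctan(200/200) ≈ 45.00°
|G| = 200 · 215.41 / 282.84 ≈ 152.32
Gain = 20 log₁₀(152.32) ≈ 43.66 dB
∠G = 68.20° − 45.00° = 23.20°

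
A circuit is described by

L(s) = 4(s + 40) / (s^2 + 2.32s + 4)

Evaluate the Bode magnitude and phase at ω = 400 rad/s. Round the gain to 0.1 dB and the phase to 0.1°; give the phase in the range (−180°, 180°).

At s = jω = j400:
zero (s+40): 40 + j400 → |·| = √(40²+400²) = √161600 ≈ 402, ∠ = arctan(400/40) ≈ 84.29°
quadratic: (j400)² + 2.32·j400 + 4 = -159996 + j928 → |·| ≈ 1.6e+05, ∠ ≈ 179.67°
|L| = 4 · 402 / 1.6e+05 ≈ 0.01005
Gain = 20 log₁₀(0.01005) ≈ -39.96 dB
∠L = 84.29° − 179.67° = -95.38°

-40.0 dB, -95.4°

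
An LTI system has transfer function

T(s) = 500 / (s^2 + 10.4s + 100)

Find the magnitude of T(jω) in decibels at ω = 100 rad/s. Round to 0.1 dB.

At s = jω = j100:
quadratic: (j100)² + 10.4·j100 + 100 = -9900 + j1040 → |·| ≈ 9954.5, ∠ ≈ 174.00°
|T| = 500 / 9954.5 ≈ 0.050229
Gain = 20 log₁₀(0.050229) ≈ -25.98 dB

-26.0 dB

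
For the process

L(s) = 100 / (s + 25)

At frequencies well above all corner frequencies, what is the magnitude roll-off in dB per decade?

-20 dB/decade

Each pole contributes −20 dB/decade at high frequency; each zero contributes +20 dB/decade.
Net: 0 zero(s) − 1 pole(s) → -20 dB/decade.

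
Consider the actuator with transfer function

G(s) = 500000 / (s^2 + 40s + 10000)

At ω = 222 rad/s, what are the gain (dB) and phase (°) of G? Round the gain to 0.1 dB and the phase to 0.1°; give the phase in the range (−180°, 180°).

21.9 dB, -167.3°

At s = jω = j222:
quadratic: (j222)² + 40·j222 + 10000 = -39284 + j8880 → |·| ≈ 40275, ∠ ≈ 167.26°
|G| = 500000 / 40275 ≈ 12.415
Gain = 20 log₁₀(12.415) ≈ 21.88 dB
∠G = 0.00° − 167.26° = -167.26°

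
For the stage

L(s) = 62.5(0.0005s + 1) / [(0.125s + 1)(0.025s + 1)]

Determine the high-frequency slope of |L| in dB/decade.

Each pole contributes −20 dB/decade at high frequency; each zero contributes +20 dB/decade.
Net: 1 zero(s) − 2 pole(s) → -20 dB/decade.

-20 dB/decade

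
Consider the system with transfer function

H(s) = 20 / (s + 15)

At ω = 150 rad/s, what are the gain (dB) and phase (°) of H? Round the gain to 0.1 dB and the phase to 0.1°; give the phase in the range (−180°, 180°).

-17.5 dB, -84.3°

Substitute s = j150:
Numerator: 20 = 20 + j0
Denominator: (j150) + 15 = 15 + j150
|N| = √(20² + 0²) ≈ 20, ∠N ≈ 0.00°
|D| = √(15² + 150²) ≈ 150.75, ∠D ≈ 84.29°
|H| = 20 / 150.75 ≈ 0.13267
Gain = 20 log₁₀(0.13267) ≈ -17.54 dB
∠H = 0.00° − 84.29° = -84.29°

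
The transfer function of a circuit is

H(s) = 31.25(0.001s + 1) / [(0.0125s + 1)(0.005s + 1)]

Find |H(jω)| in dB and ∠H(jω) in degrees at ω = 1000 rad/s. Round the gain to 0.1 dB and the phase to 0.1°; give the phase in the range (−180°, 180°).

At ω = 1000 rad/s:
zero (1 + j1000·0.001) = 1 + j1 → |·| ≈ 1.4142, ∠ ≈ 45.00°
pole (1 + j1000·0.0125) = 1 + j12.5 → |·| ≈ 12.54, ∠ ≈ 85.43°
pole (1 + j1000·0.005) = 1 + j5 → |·| ≈ 5.099, ∠ ≈ 78.69°
|H| = 31.25 · 1.4142 / (12.54 · 5.099) ≈ 0.69116
Gain = 20 log₁₀(0.69116) ≈ -3.21 dB
∠H = (45.00°) − (85.43° + 78.69°) = -119.12°

-3.2 dB, -119.1°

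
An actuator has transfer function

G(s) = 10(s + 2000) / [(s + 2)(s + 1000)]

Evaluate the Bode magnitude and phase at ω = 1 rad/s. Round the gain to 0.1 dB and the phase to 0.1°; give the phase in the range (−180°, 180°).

At s = jω = j1:
zero (s+2000): 2000 + j1 → |·| = √(2000²+1²) = √4000001 ≈ 2000, ∠ = arctan(1/2000) ≈ 0.03°
pole (s+2): 2 + j1 → |·| = √(2²+1²) = √5 ≈ 2.2361, ∠ = arctan(1/2) ≈ 26.57°
pole (s+1000): 1000 + j1 → |·| = √(1000²+1²) = √1000001 ≈ 1000, ∠ = arctan(1/1000) ≈ 0.06°
|G| = 10 · 2000 / 2236.1 ≈ 8.9441
Gain = 20 log₁₀(8.9441) ≈ 19.03 dB
∠G = 0.03° − 26.63° = -26.60°

19.0 dB, -26.6°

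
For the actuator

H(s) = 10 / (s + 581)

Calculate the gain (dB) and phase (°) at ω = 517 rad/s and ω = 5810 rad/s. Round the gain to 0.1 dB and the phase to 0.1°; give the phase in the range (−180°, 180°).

ω = 517: -37.8 dB, -41.7°; ω = 5810: -55.3 dB, -84.3°

Substitute s = j517:
Numerator: 10 = 10 + j0
Denominator: (j517) + 581 = 581 + j517
|N| = √(10² + 0²) ≈ 10, ∠N ≈ 0.00°
|D| = √(581² + 517²) ≈ 777.72, ∠D ≈ 41.66°
|H| = 10 / 777.72 ≈ 0.012858
Gain = 20 log₁₀(0.012858) ≈ -37.82 dB
∠H = 0.00° − 41.66° = -41.66°

Substitute s = j5810:
Numerator: 10 = 10 + j0
Denominator: (j5810) + 581 = 581 + j5810
|N| = √(10² + 0²) ≈ 10, ∠N ≈ 0.00°
|D| = √(581² + 5810²) ≈ 5839, ∠D ≈ 84.29°
|H| = 10 / 5839 ≈ 0.0017126
Gain = 20 log₁₀(0.0017126) ≈ -55.33 dB
∠H = 0.00° − 84.29° = -84.29°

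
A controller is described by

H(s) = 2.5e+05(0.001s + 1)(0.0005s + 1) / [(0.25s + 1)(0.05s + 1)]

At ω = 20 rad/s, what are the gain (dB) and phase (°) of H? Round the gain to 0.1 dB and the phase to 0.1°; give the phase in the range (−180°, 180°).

90.8 dB, -122.0°

At ω = 20 rad/s:
zero (1 + j20·0.001) = 1 + j0.02 → |·| ≈ 1.0002, ∠ ≈ 1.15°
zero (1 + j20·0.0005) = 1 + j0.01 → |·| ≈ 1, ∠ ≈ 0.57°
pole (1 + j20·0.25) = 1 + j5 → |·| ≈ 5.099, ∠ ≈ 78.69°
pole (1 + j20·0.05) = 1 + j1 → |·| ≈ 1.4142, ∠ ≈ 45.00°
|H| = 2.5e+05 · 1.0002 · 1 / (5.099 · 1.4142) ≈ 34676
Gain = 20 log₁₀(34676) ≈ 90.80 dB
∠H = (1.15° + 0.57°) − (78.69° + 45.00°) = -121.97°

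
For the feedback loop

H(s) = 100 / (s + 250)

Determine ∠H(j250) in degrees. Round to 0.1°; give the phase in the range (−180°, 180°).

-45.0°

At s = jω = j250:
pole (s+250): 250 + j250 → |·| = √(250²+250²) = √125000 ≈ 353.55, ∠ = arctan(250/250) ≈ 45.00°
∠H = 0.00° − 45.00° = -45.00°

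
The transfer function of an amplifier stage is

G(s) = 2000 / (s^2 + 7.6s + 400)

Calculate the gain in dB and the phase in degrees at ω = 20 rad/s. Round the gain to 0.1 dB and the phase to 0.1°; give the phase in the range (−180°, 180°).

22.4 dB, -90.0°

At s = jω = j20:
quadratic: (j20)² + 7.6·j20 + 400 = 0 + j152 → |·| ≈ 152, ∠ ≈ 90.00°
|G| = 2000 / 152 ≈ 13.158
Gain = 20 log₁₀(13.158) ≈ 22.38 dB
∠G = 0.00° − 90.00° = -90.00°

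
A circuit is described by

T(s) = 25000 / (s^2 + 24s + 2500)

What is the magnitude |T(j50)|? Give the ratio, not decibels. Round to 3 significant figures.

20.8

At s = jω = j50:
quadratic: (j50)² + 24·j50 + 2500 = 0 + j1200 → |·| ≈ 1200, ∠ ≈ 90.00°
|T| = 25000 / 1200 ≈ 20.833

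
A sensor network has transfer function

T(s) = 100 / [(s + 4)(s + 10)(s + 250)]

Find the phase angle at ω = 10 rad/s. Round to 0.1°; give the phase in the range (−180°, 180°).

At s = jω = j10:
pole (s+4): 4 + j10 → |·| = √(4²+10²) = √116 ≈ 10.77, ∠ = arctan(10/4) ≈ 68.20°
pole (s+10): 10 + j10 → |·| = √(10²+10²) = √200 ≈ 14.142, ∠ = arctan(10/10) ≈ 45.00°
pole (s+250): 250 + j10 → |·| = √(250²+10²) = √62600 ≈ 250.2, ∠ = arctan(10/250) ≈ 2.29°
∠T = 0.00° − 115.49° = -115.49°

-115.5°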